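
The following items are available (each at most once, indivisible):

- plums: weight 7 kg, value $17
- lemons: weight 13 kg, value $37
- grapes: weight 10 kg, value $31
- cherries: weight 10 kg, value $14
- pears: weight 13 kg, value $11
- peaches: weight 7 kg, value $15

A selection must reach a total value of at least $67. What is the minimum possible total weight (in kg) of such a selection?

Subsets with value ≥ 67, sorted by total weight:
- lemons+grapes: weight 23, value 68
- plums+lemons+peaches: weight 27, value 69
Minimum weight: 23 kg.

23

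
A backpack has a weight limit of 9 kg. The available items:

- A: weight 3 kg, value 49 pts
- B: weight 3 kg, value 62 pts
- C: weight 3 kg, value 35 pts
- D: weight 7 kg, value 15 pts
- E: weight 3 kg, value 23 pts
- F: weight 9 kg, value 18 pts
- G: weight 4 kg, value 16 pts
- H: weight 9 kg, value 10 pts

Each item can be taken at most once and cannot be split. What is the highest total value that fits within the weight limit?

This is a 0/1 knapsack; check combinations near the capacity.
- A+B+C: weight 3+3+3=9, value 49+62+35=146
- A+B+E: weight 3+3+3=9, value 49+62+23=134
- B+C+E: weight 3+3+3=9, value 62+35+23=120
- A+B: weight 3+3=6, value 49+62=111
- A+C+E: weight 3+3+3=9, value 49+35+23=107
Best: 146 pts.

146 pts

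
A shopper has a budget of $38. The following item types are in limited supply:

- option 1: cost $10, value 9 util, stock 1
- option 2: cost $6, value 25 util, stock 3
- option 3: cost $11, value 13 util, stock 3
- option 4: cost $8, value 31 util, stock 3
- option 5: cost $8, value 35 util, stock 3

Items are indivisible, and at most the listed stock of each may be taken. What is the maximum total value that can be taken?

161 util

Top feasible selections:
- 1×option 2 + 1×option 4 + 3×option 5: cost 38, value 161
- 1×option 2 + 2×option 4 + 2×option 5: cost 38, value 157
- 2×option 2 + 3×option 5: cost 36, value 155
Best: 161 util.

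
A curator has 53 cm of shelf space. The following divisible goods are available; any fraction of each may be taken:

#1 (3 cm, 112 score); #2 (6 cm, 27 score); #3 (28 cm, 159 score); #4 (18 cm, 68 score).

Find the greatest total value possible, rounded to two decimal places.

358.44

Take in order of value per unit:
- #1 (112/3 per unit): all 3 → value 112, running total 112.00
- #3 (159/28 per unit): all 28 → value 159, running total 271.00
- #2 (27/6 per unit): all 6 → value 27, running total 298.00
- #4 (68/18 per unit): 16 of 18 → value 16×68/18 = 60.4444, running total 358.44
Total 358.44.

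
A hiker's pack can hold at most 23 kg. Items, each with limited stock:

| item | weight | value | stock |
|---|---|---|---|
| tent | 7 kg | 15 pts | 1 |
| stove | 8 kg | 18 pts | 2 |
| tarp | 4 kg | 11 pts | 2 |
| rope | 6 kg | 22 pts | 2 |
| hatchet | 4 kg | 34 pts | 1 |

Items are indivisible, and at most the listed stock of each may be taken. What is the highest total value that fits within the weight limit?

Best selections within weight 23 and stock limits:
- 1×tent + 2×rope + 1×hatchet: weight 23, value 93
- 1×tarp + 2×rope + 1×hatchet: weight 20, value 89
- 1×stove + 1×tarp + 1×rope + 1×hatchet: weight 22, value 85
- 1×tent + 1×tarp + 1×rope + 1×hatchet: weight 21, value 82
Best: 93 pts.

93 pts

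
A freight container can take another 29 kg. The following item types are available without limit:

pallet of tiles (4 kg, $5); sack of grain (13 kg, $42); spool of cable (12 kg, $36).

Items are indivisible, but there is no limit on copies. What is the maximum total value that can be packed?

$84

Best value-per-unit is sack of grain at 42/13, and filling with it alone uses weight 2×13=26. No mix of the others beats 2×42 = 84.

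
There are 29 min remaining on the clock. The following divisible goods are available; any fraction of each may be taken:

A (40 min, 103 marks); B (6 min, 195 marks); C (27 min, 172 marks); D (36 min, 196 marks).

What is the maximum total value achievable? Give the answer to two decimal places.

341.52

Take in order of value per unit:
- B (195/6 per unit): all 6 → value 195, running total 195.00
- C (172/27 per unit): 23 of 27 → value 23×172/27 = 146.5185, running total 341.52
Total 341.52.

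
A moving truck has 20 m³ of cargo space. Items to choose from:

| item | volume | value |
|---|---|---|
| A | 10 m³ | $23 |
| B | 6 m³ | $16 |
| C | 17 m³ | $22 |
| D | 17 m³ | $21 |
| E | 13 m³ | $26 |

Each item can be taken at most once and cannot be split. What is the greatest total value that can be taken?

Check high-value combinations within 20 m³:
- B+E: volume 6+13=19, value 16+26=42
- A+B: volume 10+6=16, value 23+16=39
- E: volume 13, value 26
Best: $42.

$42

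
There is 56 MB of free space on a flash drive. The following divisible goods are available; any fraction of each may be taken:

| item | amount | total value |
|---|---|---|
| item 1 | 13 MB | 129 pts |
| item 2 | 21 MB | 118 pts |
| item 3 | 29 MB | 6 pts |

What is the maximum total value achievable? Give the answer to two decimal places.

251.55

Take in order of value per unit:
- item 1 (129/13 per unit): all 13 → value 129, running total 129.00
- item 2 (118/21 per unit): all 21 → value 118, running total 247.00
- item 3 (6/29 per unit): 22 of 29 → value 22×6/29 = 4.5517, running total 251.55
Total 251.55.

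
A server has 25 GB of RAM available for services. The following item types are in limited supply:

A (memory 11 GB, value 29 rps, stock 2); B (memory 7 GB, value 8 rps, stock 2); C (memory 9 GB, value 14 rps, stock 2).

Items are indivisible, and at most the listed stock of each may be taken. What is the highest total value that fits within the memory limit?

58 rps

Top feasible selections:
- 2×A: memory 22, value 58
- 1×A + 2×B: memory 25, value 45
- 1×A + 1×C: memory 20, value 43
Best: 58 rps.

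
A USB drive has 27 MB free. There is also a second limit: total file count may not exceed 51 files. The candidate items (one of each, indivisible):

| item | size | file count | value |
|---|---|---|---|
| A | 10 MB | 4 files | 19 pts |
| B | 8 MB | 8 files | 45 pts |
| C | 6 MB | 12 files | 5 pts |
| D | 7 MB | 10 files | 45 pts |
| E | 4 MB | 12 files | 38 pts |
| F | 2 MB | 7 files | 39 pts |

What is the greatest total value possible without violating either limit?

172 pts

Feasible sets respecting both limits:
- B+C+D+E+F: size 27, file count 49, value 172
- B+D+E+F: size 21, file count 37, value 167
- A+B+D+F: size 27, file count 29, value 148
Best: 172 pts.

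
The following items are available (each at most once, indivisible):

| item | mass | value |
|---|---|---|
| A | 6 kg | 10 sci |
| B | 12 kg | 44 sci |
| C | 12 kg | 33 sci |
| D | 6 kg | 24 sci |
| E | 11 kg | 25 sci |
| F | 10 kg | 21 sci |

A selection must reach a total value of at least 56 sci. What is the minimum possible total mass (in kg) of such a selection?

Subsets with value ≥ 56, sorted by total mass:
- B+D: mass 18, value 68
- C+D: mass 18, value 57
Minimum mass: 18 kg.

18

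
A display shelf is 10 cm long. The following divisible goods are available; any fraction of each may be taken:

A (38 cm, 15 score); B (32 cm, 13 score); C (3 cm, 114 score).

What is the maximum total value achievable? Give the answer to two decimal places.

Take in order of value per unit:
- C (114/3 per unit): all 3 → value 114, running total 114.00
- B (13/32 per unit): 7 of 32 → value 7×13/32 = 2.8438, running total 116.84
Total 116.84.

116.84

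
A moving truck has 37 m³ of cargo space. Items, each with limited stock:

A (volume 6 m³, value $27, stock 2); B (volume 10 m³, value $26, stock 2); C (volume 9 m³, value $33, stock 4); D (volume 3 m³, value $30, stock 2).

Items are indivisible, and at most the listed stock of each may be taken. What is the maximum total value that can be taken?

Best selections within volume 37 and stock limits:
- 2×A + 2×C + 2×D: volume 36, value 180
- 2×A + 1×B + 1×C + 2×D: volume 37, value 173
Best: $180.

$180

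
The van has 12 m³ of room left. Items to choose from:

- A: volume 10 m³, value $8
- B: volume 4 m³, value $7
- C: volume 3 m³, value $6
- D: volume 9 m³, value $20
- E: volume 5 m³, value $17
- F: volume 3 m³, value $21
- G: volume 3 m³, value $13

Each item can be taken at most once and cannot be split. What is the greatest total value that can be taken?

$51

Check high-value combinations within 12 m³:
- E+F+G: volume 5+3+3=11, value 17+21+13=51
- B+E+F: volume 4+5+3=12, value 7+17+21=45
- C+E+F: volume 3+5+3=11, value 6+17+21=44
Best: $51.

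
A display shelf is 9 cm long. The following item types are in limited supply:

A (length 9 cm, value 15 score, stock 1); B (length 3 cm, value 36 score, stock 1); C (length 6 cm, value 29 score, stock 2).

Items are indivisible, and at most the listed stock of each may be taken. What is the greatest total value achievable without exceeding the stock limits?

Best selections within length 9 and stock limits:
- 1×B + 1×C: length 9, value 65
- 1×B: length 3, value 36
- 1×C: length 6, value 29
Best: 65 score.

65 score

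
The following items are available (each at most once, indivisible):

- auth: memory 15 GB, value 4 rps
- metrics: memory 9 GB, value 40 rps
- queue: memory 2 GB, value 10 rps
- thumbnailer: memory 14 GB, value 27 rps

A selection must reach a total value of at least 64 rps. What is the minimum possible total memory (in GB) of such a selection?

23

Subsets with value ≥ 64, sorted by total memory:
- metrics+thumbnailer: memory 23, value 67
- metrics+queue+thumbnailer: memory 25, value 77
Minimum memory: 23 GB.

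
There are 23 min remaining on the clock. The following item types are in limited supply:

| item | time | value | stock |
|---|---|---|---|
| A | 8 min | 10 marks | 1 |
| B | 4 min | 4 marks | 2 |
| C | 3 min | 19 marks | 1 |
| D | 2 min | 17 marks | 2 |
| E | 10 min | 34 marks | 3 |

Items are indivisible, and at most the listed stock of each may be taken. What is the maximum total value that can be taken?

91 marks

Top feasible selections:
- 1×B + 1×C + 2×D + 1×E: time 21, value 91
- 1×C + 2×D + 1×E: time 17, value 87
- 1×C + 2×E: time 23, value 87
- 1×D + 2×E: time 22, value 85
Best: 91 marks.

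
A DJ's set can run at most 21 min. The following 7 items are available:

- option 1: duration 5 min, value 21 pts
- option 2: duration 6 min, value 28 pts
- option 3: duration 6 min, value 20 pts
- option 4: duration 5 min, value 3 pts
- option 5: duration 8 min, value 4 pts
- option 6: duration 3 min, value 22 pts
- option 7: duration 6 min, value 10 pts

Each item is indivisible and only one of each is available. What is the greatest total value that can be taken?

This is a 0/1 knapsack; check combinations near the capacity.
- option 1+option 2+option 3+option 6: duration 5+6+6+3=20, value 21+28+20+22=91
- option 1+option 2+option 6+option 7: duration 5+6+3+6=20, value 21+28+22+10=81
- option 2+option 3+option 6+option 7: duration 6+6+3+6=21, value 28+20+22+10=80
- option 1+option 2+option 4+option 6: duration 5+6+5+3=19, value 21+28+3+22=74
Best: 91 pts.

91 pts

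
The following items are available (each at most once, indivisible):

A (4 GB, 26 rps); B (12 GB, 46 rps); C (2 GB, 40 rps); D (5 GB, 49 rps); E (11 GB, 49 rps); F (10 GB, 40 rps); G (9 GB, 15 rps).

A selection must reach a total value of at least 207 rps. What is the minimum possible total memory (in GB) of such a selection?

Subsets with value ≥ 207, sorted by total memory:
- A+B+C+D+E: memory 34, value 210
- B+C+D+E+F: memory 40, value 224
Minimum memory: 34 GB.

34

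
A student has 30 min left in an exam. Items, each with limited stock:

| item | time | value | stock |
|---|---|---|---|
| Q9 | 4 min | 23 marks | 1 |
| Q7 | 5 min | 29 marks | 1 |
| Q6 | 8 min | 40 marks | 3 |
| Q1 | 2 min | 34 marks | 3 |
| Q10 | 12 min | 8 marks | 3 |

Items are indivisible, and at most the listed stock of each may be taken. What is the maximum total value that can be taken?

Best selections within time 30 and stock limits:
- 3×Q6 + 3×Q1: time 30, value 222
- 1×Q7 + 2×Q6 + 3×Q1: time 27, value 211
- 1×Q9 + 2×Q6 + 3×Q1: time 26, value 205
- 1×Q9 + 1×Q7 + 2×Q6 + 2×Q1: time 29, value 200
Best: 222 marks.

222 marks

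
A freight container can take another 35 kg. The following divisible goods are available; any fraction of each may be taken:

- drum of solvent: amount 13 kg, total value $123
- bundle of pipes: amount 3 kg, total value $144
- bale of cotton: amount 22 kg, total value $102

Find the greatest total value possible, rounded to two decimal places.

Take in order of value per unit:
- bundle of pipes (144/3 per unit): all 3 → value 144, running total 144.00
- drum of solvent (123/13 per unit): all 13 → value 123, running total 267.00
- bale of cotton (102/22 per unit): 19 of 22 → value 19×102/22 = 88.0909, running total 355.09
Total 355.09.

355.09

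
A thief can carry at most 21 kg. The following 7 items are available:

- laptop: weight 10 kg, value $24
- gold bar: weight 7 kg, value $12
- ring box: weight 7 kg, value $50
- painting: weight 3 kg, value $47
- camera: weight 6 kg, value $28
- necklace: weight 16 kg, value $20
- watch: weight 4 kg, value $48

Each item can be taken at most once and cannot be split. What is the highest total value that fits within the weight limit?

$173

Check high-value combinations within 21 kg:
- ring box+painting+camera+watch: weight 7+3+6+4=20, value 50+47+28+48=173
- gold bar+ring box+painting+watch: weight 7+7+3+4=21, value 12+50+47+48=157
- ring box+painting+watch: weight 7+3+4=14, value 50+47+48=145
Best: $173.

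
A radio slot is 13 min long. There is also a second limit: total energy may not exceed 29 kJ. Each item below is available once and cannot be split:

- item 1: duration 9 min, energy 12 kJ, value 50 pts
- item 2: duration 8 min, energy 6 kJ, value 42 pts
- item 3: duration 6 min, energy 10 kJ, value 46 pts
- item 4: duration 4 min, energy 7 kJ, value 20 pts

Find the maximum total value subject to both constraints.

Feasible sets respecting both limits:
- item 1+item 4: duration 13, energy 19, value 70
- item 3+item 4: duration 10, energy 17, value 66
- item 2+item 4: duration 12, energy 13, value 62
Best: 70 pts.

70 pts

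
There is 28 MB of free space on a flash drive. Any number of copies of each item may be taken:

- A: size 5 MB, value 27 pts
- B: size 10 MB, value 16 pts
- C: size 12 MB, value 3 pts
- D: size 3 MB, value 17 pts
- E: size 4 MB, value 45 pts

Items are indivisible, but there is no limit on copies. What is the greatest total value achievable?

Best value-per-unit is E at 45/4, and filling with it alone uses size 7×4=28. No mix of the others beats 7×45 = 315.

315 pts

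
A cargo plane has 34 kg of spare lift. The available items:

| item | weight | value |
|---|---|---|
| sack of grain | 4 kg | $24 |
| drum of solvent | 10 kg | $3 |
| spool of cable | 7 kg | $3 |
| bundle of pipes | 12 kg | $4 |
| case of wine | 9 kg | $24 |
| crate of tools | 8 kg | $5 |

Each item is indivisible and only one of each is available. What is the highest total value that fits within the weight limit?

Check high-value combinations within 34 kg:
- sack of grain+bundle of pipes+case of wine+crate of tools: weight 4+12+9+8=33, value 24+4+24+5=57
- sack of grain+spool of cable+case of wine+crate of tools: weight 4+7+9+8=28, value 24+3+24+5=56
- sack of grain+drum of solvent+case of wine+crate of tools: weight 4+10+9+8=31, value 24+3+24+5=56
- sack of grain+spool of cable+bundle of pipes+case of wine: weight 4+7+12+9=32, value 24+3+4+24=55
- sack of grain+drum of solvent+spool of cable+case of wine: weight 4+10+7+9=30, value 24+3+3+24=54
Best: $57.

$57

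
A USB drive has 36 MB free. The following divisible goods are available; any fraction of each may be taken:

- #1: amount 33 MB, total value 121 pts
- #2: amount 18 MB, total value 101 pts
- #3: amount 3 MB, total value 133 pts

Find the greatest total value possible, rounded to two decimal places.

Take in order of value per unit:
- #3 (133/3 per unit): all 3 → value 133, running total 133.00
- #2 (101/18 per unit): all 18 → value 101, running total 234.00
- #1 (121/33 per unit): 15 of 33 → value 15×121/33 = 55.0000, running total 289.00
Total 289.00.

289.00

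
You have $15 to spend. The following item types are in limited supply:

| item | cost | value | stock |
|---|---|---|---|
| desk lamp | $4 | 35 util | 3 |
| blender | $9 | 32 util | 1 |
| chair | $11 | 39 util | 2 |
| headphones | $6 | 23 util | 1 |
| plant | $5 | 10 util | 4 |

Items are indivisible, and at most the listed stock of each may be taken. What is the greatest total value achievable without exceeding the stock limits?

Top feasible selections:
- 3×desk lamp: cost 12, value 105
- 2×desk lamp + 1×headphones: cost 14, value 93
- 2×desk lamp + 1×plant: cost 13, value 80
Best: 105 util.

105 util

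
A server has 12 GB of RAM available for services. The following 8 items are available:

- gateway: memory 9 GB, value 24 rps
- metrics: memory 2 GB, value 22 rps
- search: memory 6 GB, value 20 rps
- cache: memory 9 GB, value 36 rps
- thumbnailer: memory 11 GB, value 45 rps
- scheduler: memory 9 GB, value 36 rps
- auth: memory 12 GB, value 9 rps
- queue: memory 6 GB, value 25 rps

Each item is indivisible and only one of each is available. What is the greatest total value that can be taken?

Check high-value combinations within 12 GB:
- metrics+cache: memory 2+9=11, value 22+36=58
- metrics+scheduler: memory 2+9=11, value 22+36=58
- metrics+queue: memory 2+6=8, value 22+25=47
Best: 58 rps.

58 rps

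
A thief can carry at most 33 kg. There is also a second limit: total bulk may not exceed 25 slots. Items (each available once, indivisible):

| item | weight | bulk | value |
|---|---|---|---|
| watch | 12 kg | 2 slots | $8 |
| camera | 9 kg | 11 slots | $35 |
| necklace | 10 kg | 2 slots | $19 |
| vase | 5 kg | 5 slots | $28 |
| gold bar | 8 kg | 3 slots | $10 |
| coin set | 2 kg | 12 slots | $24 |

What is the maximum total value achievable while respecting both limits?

$92

Feasible sets respecting both limits:
- camera+necklace+vase+gold bar: weight 32, bulk 21, value 92
- camera+necklace+vase: weight 24, bulk 18, value 82
- necklace+vase+gold bar+coin set: weight 25, bulk 22, value 81
Best: $92.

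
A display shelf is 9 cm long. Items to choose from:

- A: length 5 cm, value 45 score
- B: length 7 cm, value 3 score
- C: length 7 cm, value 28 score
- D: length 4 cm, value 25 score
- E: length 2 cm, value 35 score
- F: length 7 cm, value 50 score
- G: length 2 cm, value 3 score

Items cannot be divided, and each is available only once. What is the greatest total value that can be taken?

85 score

Check high-value combinations within 9 cm:
- E+F: length 2+7=9, value 35+50=85
- A+E+G: length 5+2+2=9, value 45+35+3=83
- A+E: length 5+2=7, value 45+35=80
- A+D: length 5+4=9, value 45+25=70
Best: 85 score.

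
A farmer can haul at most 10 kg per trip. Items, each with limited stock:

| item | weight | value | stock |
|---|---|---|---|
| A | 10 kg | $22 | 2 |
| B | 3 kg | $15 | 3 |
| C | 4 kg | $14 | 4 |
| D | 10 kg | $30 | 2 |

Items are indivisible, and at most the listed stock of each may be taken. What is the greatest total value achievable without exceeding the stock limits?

Best selections within weight 10 and stock limits:
- 3×B: weight 9, value 45
- 2×B + 1×C: weight 10, value 44
- 2×B: weight 6, value 30
- 1×D: weight 10, value 30
Best: $45.

$45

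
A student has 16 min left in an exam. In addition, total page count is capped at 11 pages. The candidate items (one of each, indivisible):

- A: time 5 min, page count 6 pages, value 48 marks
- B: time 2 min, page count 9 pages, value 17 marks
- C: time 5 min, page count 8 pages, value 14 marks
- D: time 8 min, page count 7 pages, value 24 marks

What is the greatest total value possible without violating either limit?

Feasible sets respecting both limits:
- A: time 5, page count 6, value 48
- D: time 8, page count 7, value 24
- B: time 2, page count 9, value 17
- C: time 5, page count 8, value 14
Best: 48 marks.

48 marks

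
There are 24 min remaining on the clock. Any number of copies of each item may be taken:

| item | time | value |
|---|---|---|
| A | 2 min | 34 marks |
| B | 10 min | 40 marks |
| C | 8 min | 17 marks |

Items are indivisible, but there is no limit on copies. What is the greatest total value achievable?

408 marks

Best value-per-unit is A at 34/2, and filling with it alone uses time 12×2=24. No mix of the others beats 12×34 = 408.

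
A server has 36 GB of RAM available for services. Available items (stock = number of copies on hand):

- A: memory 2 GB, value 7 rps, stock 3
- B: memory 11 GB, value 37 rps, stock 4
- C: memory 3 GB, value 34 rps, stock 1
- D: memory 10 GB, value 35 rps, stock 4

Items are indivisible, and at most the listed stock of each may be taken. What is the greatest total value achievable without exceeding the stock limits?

148 rps

Best selections within memory 36 and stock limits:
- 1×A + 1×B + 1×C + 2×D: memory 36, value 148
- 1×A + 1×C + 3×D: memory 35, value 146
- 3×B + 1×C: memory 36, value 145
- 2×B + 1×C + 1×D: memory 35, value 143
Best: 148 rps.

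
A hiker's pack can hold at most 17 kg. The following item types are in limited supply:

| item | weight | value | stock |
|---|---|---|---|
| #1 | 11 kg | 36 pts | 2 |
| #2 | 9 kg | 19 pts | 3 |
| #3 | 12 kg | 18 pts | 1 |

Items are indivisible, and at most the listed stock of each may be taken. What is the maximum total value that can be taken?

Top feasible selections:
- 1×#1: weight 11, value 36
- 1×#2: weight 9, value 19
Best: 36 pts.

36 pts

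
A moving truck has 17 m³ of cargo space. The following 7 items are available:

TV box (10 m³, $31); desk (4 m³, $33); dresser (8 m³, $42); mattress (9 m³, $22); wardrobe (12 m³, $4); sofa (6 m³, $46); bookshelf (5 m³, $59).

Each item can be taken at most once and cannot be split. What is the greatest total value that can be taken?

$138

Check high-value combinations within 17 m³:
- desk+sofa+bookshelf: volume 4+6+5=15, value 33+46+59=138
- desk+dresser+bookshelf: volume 4+8+5=17, value 33+42+59=134
- sofa+bookshelf: volume 6+5=11, value 46+59=105
- dresser+bookshelf: volume 8+5=13, value 42+59=101
- desk+bookshelf: volume 4+5=9, value 33+59=92
Best: $138.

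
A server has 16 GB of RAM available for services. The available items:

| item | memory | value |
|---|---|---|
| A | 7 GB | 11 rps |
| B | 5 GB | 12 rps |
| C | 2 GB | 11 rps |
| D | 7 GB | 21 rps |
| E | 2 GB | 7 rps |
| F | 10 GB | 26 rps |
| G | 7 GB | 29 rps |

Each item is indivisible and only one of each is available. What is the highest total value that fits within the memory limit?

61 rps

Check high-value combinations within 16 GB:
- C+D+G: memory 2+7+7=16, value 11+21+29=61
- B+C+E+G: memory 5+2+2+7=16, value 12+11+7+29=59
- D+E+G: memory 7+2+7=16, value 21+7+29=57
Best: 61 rps.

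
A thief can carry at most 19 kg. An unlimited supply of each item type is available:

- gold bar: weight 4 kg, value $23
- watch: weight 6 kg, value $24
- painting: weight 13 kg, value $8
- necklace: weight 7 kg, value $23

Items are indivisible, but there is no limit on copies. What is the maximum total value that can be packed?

$93

Best value-per-unit is gold bar at 23/4; filling with it alone gives 4×23 = 92.
Optimal mix: 3×gold bar + 1×watch → weight 18, value 93.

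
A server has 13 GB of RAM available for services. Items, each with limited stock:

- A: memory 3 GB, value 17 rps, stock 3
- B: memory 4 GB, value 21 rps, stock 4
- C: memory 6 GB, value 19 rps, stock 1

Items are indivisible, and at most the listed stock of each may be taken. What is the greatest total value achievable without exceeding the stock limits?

Top feasible selections:
- 3×A + 1×B: memory 13, value 72
- 3×B: memory 12, value 63
- 1×A + 2×B: memory 11, value 59
Best: 72 rps.

72 rps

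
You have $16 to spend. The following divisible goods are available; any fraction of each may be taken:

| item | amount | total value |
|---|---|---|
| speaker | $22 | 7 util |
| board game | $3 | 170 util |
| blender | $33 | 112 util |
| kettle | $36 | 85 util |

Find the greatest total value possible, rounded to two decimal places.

Take in order of value per unit:
- board game (170/3 per unit): all 3 → value 170, running total 170.00
- blender (112/33 per unit): 13 of 33 → value 13×112/33 = 44.1212, running total 214.12
Total 214.12.

214.12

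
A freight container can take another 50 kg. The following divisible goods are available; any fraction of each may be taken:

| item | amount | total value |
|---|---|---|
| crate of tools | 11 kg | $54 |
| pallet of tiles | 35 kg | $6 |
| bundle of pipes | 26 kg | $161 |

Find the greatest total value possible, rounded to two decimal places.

217.23

Take in order of value per unit:
- bundle of pipes (161/26 per unit): all 26 → value 161, running total 161.00
- crate of tools (54/11 per unit): all 11 → value 54, running total 215.00
- pallet of tiles (6/35 per unit): 13 of 35 → value 13×6/35 = 2.2286, running total 217.23
Total 217.23.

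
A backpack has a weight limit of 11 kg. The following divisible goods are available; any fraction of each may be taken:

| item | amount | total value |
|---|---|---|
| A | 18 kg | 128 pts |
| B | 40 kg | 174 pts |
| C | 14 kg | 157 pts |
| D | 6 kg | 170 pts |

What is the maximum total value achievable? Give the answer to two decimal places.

226.07

Take in order of value per unit:
- D (170/6 per unit): all 6 → value 170, running total 170.00
- C (157/14 per unit): 5 of 14 → value 5×157/14 = 56.0714, running total 226.07
Total 226.07.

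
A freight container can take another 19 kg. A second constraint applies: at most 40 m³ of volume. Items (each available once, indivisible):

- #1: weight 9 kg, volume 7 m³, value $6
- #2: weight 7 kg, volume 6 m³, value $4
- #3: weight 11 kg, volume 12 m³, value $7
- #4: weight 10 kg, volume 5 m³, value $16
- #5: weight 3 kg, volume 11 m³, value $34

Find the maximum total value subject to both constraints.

Feasible sets respecting both limits:
- #4+#5: weight 13, volume 16, value 50
- #1+#2+#5: weight 19, volume 24, value 44
- #3+#5: weight 14, volume 23, value 41
Best: $50.

$50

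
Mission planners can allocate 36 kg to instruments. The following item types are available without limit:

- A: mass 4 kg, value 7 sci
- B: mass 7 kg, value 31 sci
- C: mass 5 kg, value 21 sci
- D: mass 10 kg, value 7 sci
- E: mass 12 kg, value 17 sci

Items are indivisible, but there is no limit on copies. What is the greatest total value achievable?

Best value-per-unit is B at 31/7; filling with it alone gives 5×31 = 155.
Optimal mix: 3×B + 3×C → mass 36, value 156.

156 sci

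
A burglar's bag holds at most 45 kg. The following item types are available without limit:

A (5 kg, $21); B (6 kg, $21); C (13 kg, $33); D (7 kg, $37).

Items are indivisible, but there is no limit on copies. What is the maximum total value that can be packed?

$227

Best value-per-unit is D at 37/7; filling with it alone gives 6×37 = 222.
Optimal mix: 2×A + 5×D → weight 45, value 227.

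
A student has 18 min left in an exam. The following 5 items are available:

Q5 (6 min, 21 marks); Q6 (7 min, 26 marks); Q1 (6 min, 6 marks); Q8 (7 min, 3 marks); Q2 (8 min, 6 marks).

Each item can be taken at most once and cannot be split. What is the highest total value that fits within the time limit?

This is a 0/1 knapsack; check combinations near the capacity.
- Q5+Q6: time 6+7=13, value 21+26=47
- Q6+Q1: time 7+6=13, value 26+6=32
- Q6+Q2: time 7+8=15, value 26+6=32
Best: 47 marks.

47 marks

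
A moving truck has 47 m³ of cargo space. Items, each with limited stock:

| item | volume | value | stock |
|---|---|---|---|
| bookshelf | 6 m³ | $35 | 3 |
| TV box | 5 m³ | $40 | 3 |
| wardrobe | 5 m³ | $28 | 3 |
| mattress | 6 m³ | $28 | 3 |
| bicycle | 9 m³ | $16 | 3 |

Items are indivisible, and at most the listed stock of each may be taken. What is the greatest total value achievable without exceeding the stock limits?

$281

Best selections within volume 47 and stock limits:
- 3×bookshelf + 3×TV box + 2×wardrobe: volume 43, value 281
- 3×bookshelf + 3×TV box + 1×wardrobe + 1×mattress: volume 44, value 281
- 3×bookshelf + 3×TV box + 2×mattress: volume 45, value 281
- 2×bookshelf + 3×TV box + 3×wardrobe: volume 42, value 274
Best: $281.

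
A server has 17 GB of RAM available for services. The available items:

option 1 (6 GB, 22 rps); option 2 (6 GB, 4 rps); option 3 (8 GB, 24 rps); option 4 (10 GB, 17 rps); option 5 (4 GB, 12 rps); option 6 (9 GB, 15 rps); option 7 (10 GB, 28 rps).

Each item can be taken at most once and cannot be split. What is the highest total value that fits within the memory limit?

Check high-value combinations within 17 GB:
- option 1+option 7: memory 6+10=16, value 22+28=50
- option 1+option 3: memory 6+8=14, value 22+24=46
- option 5+option 7: memory 4+10=14, value 12+28=40
Best: 50 rps.

50 rps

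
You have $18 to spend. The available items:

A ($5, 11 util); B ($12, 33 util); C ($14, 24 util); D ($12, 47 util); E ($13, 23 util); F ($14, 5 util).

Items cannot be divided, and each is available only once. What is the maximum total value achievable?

58 util

Check high-value combinations within $18:
- A+D: cost 5+12=17, value 11+47=58
- D: cost 12, value 47
- A+B: cost 5+12=17, value 11+33=44
- A+E: cost 5+13=18, value 11+23=34
Best: 58 util.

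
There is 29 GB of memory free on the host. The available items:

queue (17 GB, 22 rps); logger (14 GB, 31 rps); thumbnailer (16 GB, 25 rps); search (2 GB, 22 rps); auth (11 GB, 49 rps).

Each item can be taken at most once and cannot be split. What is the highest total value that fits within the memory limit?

Check high-value combinations within 29 GB:
- logger+search+auth: memory 14+2+11=27, value 31+22+49=102
- thumbnailer+search+auth: memory 16+2+11=29, value 25+22+49=96
- logger+auth: memory 14+11=25, value 31+49=80
- thumbnailer+auth: memory 16+11=27, value 25+49=74
- search+auth: memory 2+11=13, value 22+49=71
Best: 102 rps.

102 rps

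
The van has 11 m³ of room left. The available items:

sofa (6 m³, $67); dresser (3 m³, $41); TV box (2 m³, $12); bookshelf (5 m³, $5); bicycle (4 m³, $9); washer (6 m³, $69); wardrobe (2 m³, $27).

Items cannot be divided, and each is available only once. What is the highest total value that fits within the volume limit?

This is a 0/1 knapsack; check combinations near the capacity.
- dresser+washer+wardrobe: volume 3+6+2=11, value 41+69+27=137
- sofa+dresser+wardrobe: volume 6+3+2=11, value 67+41+27=135
- dresser+TV box+washer: volume 3+2+6=11, value 41+12+69=122
Best: $137.

$137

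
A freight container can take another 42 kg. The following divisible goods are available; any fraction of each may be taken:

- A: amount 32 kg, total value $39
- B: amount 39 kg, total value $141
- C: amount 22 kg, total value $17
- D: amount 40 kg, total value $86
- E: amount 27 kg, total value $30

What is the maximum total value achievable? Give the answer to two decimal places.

147.45

Take in order of value per unit:
- B (141/39 per unit): all 39 → value 141, running total 141.00
- D (86/40 per unit): 3 of 40 → value 3×86/40 = 6.4500, running total 147.45
Total 147.45.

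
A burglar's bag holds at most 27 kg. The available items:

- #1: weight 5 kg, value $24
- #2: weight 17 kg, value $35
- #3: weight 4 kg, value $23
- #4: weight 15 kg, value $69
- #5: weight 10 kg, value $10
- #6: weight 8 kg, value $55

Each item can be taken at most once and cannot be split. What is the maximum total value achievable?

Check high-value combinations within 27 kg:
- #3+#4+#6: weight 4+15+8=27, value 23+69+55=147
- #4+#6: weight 15+8=23, value 69+55=124
- #1+#3+#4: weight 5+4+15=24, value 24+23+69=116
- #1+#3+#5+#6: weight 5+4+10+8=27, value 24+23+10+55=112
- #1+#3+#6: weight 5+4+8=17, value 24+23+55=102
Best: $147.

$147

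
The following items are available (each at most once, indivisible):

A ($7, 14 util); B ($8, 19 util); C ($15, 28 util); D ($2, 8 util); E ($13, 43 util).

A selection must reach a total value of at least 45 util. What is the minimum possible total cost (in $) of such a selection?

Subsets with value ≥ 45, sorted by total cost:
- D+E: cost 15, value 51
- A+E: cost 20, value 57
- B+E: cost 21, value 62
Minimum cost: 15 $.

15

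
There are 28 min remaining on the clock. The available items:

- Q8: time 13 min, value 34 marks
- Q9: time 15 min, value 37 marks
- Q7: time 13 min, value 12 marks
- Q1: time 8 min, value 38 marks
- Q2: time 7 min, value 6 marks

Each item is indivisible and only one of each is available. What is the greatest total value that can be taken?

Check high-value combinations within 28 min:
- Q8+Q1+Q2: time 13+8+7=28, value 34+38+6=78
- Q9+Q1: time 15+8=23, value 37+38=75
- Q8+Q1: time 13+8=21, value 34+38=72
- Q8+Q9: time 13+15=28, value 34+37=71
- Q7+Q1+Q2: time 13+8+7=28, value 12+38+6=56
Best: 78 marks.

78 marks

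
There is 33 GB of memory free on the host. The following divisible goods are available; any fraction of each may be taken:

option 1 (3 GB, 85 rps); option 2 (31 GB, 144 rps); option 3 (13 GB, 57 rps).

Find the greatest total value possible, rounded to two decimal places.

224.35

Take in order of value per unit:
- option 1 (85/3 per unit): all 3 → value 85, running total 85.00
- option 2 (144/31 per unit): 30 of 31 → value 30×144/31 = 139.3548, running total 224.35
Total 224.35.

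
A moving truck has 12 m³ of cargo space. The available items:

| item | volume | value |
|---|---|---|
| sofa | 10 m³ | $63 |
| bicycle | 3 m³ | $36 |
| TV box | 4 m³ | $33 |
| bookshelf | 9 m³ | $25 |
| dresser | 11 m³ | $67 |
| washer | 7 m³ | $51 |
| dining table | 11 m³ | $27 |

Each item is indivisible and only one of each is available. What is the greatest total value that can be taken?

Check high-value combinations within 12 m³:
- bicycle+washer: volume 3+7=10, value 36+51=87
- TV box+washer: volume 4+7=11, value 33+51=84
- bicycle+TV box: volume 3+4=7, value 36+33=69
- dresser: volume 11, value 67
- sofa: volume 10, value 63
Best: $87.

$87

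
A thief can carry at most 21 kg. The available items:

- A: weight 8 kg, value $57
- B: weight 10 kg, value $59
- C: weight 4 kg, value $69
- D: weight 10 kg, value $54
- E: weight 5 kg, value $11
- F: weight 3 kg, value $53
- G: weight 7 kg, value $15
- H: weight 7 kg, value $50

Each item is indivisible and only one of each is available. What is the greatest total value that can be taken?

This is a 0/1 knapsack; check combinations near the capacity.
- A+C+E+F: weight 8+4+5+3=20, value 57+69+11+53=190
- C+F+G+H: weight 4+3+7+7=21, value 69+53+15+50=187
- C+E+F+H: weight 4+5+3+7=19, value 69+11+53+50=183
- B+C+F: weight 10+4+3=17, value 59+69+53=181
Best: $190.

$190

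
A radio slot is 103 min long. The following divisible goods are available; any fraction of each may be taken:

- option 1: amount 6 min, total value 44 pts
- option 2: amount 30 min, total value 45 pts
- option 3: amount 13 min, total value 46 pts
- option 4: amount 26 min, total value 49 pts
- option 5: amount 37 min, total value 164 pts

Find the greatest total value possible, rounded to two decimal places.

334.50

Take in order of value per unit:
- option 1 (44/6 per unit): all 6 → value 44, running total 44.00
- option 5 (164/37 per unit): all 37 → value 164, running total 208.00
- option 3 (46/13 per unit): all 13 → value 46, running total 254.00
- option 4 (49/26 per unit): all 26 → value 49, running total 303.00
- option 2 (45/30 per unit): 21 of 30 → value 21×45/30 = 31.5000, running total 334.50
Total 334.50.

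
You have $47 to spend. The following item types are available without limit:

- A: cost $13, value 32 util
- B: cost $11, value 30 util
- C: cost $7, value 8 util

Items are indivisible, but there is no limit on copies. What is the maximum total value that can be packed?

122 util

Best value-per-unit is B at 30/11; filling with it alone gives 4×30 = 120.
Optimal mix: 1×A + 3×B → cost 46, value 122.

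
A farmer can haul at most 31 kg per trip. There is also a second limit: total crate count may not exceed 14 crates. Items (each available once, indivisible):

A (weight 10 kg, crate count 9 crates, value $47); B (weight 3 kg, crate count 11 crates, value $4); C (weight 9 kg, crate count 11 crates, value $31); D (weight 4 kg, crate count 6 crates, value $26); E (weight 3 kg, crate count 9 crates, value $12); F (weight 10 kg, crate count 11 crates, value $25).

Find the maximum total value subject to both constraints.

Feasible sets respecting both limits:
- A: weight 10, crate count 9, value 47
- C: weight 9, crate count 11, value 31
- D: weight 4, crate count 6, value 26
- F: weight 10, crate count 11, value 25
Best: $47.

$47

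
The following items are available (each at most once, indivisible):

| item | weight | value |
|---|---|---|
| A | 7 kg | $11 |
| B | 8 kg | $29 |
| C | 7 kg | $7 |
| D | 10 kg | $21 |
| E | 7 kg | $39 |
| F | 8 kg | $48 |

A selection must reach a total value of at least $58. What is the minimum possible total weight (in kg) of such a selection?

Subsets with value ≥ 58, sorted by total weight:
- E+F: weight 15, value 87
- B+E: weight 15, value 68
Minimum weight: 15 kg.

15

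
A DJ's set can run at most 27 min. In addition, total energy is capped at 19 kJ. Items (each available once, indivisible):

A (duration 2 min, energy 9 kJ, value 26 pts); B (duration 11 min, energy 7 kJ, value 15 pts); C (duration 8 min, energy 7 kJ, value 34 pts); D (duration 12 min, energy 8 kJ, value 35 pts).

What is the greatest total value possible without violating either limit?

Feasible sets respecting both limits:
- C+D: duration 20, energy 15, value 69
- A+D: duration 14, energy 17, value 61
- A+C: duration 10, energy 16, value 60
- B+D: duration 23, energy 15, value 50
Best: 69 pts.

69 pts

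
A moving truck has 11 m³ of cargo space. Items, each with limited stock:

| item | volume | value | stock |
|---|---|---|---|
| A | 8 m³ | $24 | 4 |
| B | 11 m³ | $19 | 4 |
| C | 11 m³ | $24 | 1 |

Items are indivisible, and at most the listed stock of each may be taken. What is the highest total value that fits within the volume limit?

Best selections within volume 11 and stock limits:
- 1×A: volume 8, value 24
- 1×C: volume 11, value 24
- 1×B: volume 11, value 19
Best: $24.

$24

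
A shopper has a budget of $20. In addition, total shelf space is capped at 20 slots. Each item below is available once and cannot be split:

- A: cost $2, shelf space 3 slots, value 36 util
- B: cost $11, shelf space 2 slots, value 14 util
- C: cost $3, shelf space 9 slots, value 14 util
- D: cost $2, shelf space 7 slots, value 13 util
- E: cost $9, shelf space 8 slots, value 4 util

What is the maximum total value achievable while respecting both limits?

Feasible sets respecting both limits:
- A+B+C: cost 16, shelf space 14, value 64
- A+B+D: cost 15, shelf space 12, value 63
- A+C+D: cost 7, shelf space 19, value 63
Best: 64 util.

64 util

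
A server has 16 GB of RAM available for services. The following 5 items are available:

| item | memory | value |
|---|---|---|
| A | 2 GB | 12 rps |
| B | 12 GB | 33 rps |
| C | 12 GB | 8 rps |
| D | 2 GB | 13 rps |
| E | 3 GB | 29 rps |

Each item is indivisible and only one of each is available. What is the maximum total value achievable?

Check high-value combinations within 16 GB:
- B+E: memory 12+3=15, value 33+29=62
- A+B+D: memory 2+12+2=16, value 12+33+13=58
- A+D+E: memory 2+2+3=7, value 12+13+29=54
- B+D: memory 12+2=14, value 33+13=46
Best: 62 rps.

62 rps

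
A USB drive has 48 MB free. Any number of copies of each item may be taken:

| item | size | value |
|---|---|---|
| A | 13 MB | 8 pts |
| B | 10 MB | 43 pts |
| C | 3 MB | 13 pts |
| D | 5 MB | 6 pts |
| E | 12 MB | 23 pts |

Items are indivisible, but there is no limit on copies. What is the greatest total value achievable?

Best value-per-unit is C at 13/3, and filling with it alone uses size 16×3=48. No mix of the others beats 16×13 = 208.

208 pts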